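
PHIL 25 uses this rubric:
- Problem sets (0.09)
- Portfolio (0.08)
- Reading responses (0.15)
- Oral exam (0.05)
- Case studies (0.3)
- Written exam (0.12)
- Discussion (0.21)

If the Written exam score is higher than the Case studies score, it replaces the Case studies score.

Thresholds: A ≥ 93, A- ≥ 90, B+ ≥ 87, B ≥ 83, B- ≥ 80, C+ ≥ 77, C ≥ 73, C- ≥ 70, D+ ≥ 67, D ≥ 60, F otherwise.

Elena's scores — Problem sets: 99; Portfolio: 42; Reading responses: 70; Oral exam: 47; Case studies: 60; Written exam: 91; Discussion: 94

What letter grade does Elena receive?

B

Written exam (91) > Case studies (60), so Case studies counts as 91.
Weighted total:
  Problem sets 99 × 0.09 = 8.91
  Portfolio 42 × 0.08 = 3.36
  Reading responses 70 × 0.15 = 10.5
  Oral exam 47 × 0.05 = 2.35
  Case studies 91 × 0.3 = 27.3
  Written exam 91 × 0.12 = 10.92
  Discussion 94 × 0.21 = 19.74
Sum = 83.08
83.08 is ≥ 83 and < 87 → B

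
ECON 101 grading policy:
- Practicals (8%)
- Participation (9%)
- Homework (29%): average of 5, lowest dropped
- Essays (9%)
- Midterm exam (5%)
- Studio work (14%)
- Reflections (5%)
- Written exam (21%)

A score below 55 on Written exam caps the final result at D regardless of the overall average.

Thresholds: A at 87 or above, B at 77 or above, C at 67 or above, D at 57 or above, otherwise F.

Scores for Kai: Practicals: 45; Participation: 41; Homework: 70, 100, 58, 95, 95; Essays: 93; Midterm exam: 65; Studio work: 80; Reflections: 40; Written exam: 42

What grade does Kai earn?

D

Homework: drop 58 → average of remaining 4 = 360/4 = 90
Written exam score 42 < 55: minimum not met.
Weighted total:
  Practicals 45 × 0.08 = 3.6
  Participation 41 × 0.09 = 3.69
  Homework 90 × 0.29 = 26.1
  Essays 93 × 0.09 = 8.37
  Midterm exam 65 × 0.05 = 3.25
  Studio work 80 × 0.14 = 11.2
  Reflections 40 × 0.05 = 2
  Written exam 42 × 0.21 = 8.82
Sum = 67.03
67.03 would be C; cap at D applies → D.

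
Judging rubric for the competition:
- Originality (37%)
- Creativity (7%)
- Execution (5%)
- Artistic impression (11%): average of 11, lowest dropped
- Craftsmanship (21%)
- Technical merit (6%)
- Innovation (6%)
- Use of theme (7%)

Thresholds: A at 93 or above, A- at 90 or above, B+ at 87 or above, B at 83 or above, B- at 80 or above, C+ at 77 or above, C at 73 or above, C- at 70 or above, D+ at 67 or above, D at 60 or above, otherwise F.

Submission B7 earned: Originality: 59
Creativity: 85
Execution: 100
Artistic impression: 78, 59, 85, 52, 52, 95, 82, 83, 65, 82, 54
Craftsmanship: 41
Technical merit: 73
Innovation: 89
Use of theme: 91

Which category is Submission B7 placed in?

D

Artistic impression: drop 52 → average of remaining 10 = 735/10 = 73.5
Weighted total:
  Originality 59 × 0.37 = 21.83
  Creativity 85 × 0.07 = 5.95
  Execution 100 × 0.05 = 5
  Artistic impression 73.5 × 0.11 = 8.085
  Craftsmanship 41 × 0.21 = 8.61
  Technical merit 73 × 0.06 = 4.38
  Innovation 89 × 0.06 = 5.34
  Use of theme 91 × 0.07 = 6.37
Sum = 65.565
65.565 is ≥ 60 and < 67 → D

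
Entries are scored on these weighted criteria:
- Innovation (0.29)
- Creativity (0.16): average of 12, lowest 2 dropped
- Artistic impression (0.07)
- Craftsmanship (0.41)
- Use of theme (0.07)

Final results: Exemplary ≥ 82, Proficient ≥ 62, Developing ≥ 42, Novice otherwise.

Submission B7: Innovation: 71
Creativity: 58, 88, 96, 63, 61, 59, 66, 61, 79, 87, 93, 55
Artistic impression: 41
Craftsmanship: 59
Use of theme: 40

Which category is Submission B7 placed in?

Creativity: drop 55, 58 → average of remaining 10 = 753/10 = 75.3
Weighted total:
  Innovation 71 × 0.29 = 20.59
  Creativity 75.3 × 0.16 = 12.048
  Artistic impression 41 × 0.07 = 2.87
  Craftsmanship 59 × 0.41 = 24.19
  Use of theme 40 × 0.07 = 2.8
Sum = 62.498
62.498 is ≥ 62 and < 82 → Proficient

Proficient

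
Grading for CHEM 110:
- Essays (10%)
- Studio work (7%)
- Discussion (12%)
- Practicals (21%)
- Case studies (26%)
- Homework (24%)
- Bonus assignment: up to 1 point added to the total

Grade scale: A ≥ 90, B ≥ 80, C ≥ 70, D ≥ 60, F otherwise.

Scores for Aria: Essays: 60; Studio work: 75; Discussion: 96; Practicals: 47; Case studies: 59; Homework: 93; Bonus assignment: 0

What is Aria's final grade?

Weighted total:
  Essays 60 × 0.1 = 6
  Studio work 75 × 0.07 = 5.25
  Discussion 96 × 0.12 = 11.52
  Practicals 47 × 0.21 = 9.87
  Case studies 59 × 0.26 = 15.34
  Homework 93 × 0.24 = 22.32
Sum = 70.3
Bonus assignment: 70.3 + 0 = 70.3
70.3 is ≥ 70 and < 80 → C

C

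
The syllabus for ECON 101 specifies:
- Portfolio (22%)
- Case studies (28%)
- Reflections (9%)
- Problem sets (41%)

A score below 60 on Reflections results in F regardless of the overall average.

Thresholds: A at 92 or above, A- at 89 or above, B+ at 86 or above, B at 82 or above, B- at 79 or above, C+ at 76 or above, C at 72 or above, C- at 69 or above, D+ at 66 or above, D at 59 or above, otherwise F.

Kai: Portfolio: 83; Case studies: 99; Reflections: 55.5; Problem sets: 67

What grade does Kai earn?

Reflections score 55.5 < 60: minimum not met.
Weighted total:
  Portfolio 83 × 0.22 = 18.26
  Case studies 99 × 0.28 = 27.72
  Reflections 55.5 × 0.09 = 4.995
  Problem sets 67 × 0.41 = 27.47
Sum = 78.445
Because the Reflections minimum was not met, the result is F.

F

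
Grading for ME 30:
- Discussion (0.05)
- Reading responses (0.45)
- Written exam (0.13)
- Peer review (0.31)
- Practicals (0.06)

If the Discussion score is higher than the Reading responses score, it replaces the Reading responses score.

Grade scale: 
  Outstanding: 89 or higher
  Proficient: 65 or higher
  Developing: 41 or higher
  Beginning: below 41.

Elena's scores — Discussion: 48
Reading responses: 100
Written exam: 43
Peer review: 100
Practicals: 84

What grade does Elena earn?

Outstanding

Discussion (48) ≤ Reading responses (100), so Reading responses stays at 100.
Weighted total:
  Discussion 48 × 0.05 = 2.4
  Reading responses 100 × 0.45 = 45
  Written exam 43 × 0.13 = 5.59
  Peer review 100 × 0.31 = 31
  Practicals 84 × 0.06 = 5.04
Sum = 89.03
89.03 ≥ 89 → Outstanding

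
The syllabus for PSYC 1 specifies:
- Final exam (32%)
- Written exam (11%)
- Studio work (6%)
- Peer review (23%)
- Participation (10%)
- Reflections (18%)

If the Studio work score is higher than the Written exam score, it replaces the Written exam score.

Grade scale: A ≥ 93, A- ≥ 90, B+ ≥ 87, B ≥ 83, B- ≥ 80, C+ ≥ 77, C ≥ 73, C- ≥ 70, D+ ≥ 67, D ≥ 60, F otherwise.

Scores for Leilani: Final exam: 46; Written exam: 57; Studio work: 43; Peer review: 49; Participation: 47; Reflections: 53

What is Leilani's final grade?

Studio work (43) ≤ Written exam (57), so Written exam stays at 57.
Weighted total:
  Final exam 46 × 0.32 = 14.72
  Written exam 57 × 0.11 = 6.27
  Studio work 43 × 0.06 = 2.58
  Peer review 49 × 0.23 = 11.27
  Participation 47 × 0.1 = 4.7
  Reflections 53 × 0.18 = 9.54
Sum = 49.08
49.08 < 60 → F

F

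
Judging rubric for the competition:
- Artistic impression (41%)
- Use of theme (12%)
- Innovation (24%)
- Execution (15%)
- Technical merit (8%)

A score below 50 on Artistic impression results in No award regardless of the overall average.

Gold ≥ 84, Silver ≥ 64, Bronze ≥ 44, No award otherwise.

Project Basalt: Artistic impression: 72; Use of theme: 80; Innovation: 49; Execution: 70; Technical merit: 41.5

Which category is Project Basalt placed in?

Artistic impression score 72 ≥ 50: minimum met.
Weighted total:
  Artistic impression 72 × 0.41 = 29.52
  Use of theme 80 × 0.12 = 9.6
  Innovation 49 × 0.24 = 11.76
  Execution 70 × 0.15 = 10.5
  Technical merit 41.5 × 0.08 = 3.32
Sum = 64.7
64.7 is ≥ 64 and < 84 → Silver

Silver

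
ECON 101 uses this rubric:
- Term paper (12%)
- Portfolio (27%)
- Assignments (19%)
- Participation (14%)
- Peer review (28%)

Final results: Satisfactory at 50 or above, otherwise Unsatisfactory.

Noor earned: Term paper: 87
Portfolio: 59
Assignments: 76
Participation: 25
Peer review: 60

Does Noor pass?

Satisfactory

Weighted total:
  Term paper 87 × 0.12 = 10.44
  Portfolio 59 × 0.27 = 15.93
  Assignments 76 × 0.19 = 14.44
  Participation 25 × 0.14 = 3.5
  Peer review 60 × 0.28 = 16.8
Sum = 61.11
61.11 ≥ 50 → Satisfactory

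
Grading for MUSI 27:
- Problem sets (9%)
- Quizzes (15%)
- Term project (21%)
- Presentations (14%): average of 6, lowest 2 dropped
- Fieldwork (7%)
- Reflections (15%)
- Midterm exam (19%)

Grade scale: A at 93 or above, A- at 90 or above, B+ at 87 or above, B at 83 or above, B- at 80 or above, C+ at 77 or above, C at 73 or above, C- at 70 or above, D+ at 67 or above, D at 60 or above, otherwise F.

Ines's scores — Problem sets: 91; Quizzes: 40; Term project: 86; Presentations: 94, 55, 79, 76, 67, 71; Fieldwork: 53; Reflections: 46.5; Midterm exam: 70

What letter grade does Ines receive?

D+

Presentations: drop 55, 67 → average of remaining 4 = 320/4 = 80
Weighted total:
  Problem sets 91 × 0.09 = 8.19
  Quizzes 40 × 0.15 = 6
  Term project 86 × 0.21 = 18.06
  Presentations 80 × 0.14 = 11.2
  Fieldwork 53 × 0.07 = 3.71
  Reflections 46.5 × 0.15 = 6.975
  Midterm exam 70 × 0.19 = 13.3
Sum = 67.435
67.435 is ≥ 67 and < 70 → D+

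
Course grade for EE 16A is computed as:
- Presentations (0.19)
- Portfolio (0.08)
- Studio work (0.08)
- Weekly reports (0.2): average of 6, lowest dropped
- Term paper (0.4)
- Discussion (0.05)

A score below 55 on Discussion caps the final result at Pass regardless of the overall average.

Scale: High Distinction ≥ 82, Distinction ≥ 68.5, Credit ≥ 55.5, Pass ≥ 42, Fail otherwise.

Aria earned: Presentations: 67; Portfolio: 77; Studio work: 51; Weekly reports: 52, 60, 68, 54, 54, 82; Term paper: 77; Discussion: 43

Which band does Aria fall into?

Pass

Weekly reports: drop 52 → average of remaining 5 = 318/5 = 63.6
Discussion score 43 < 55: minimum not met.
Weighted total:
  Presentations 67 × 0.19 = 12.73
  Portfolio 77 × 0.08 = 6.16
  Studio work 51 × 0.08 = 4.08
  Weekly reports 63.6 × 0.2 = 12.72
  Term paper 77 × 0.4 = 30.8
  Discussion 43 × 0.05 = 2.15
Sum = 68.64
68.64 would be Distinction; cap at Pass applies → Pass.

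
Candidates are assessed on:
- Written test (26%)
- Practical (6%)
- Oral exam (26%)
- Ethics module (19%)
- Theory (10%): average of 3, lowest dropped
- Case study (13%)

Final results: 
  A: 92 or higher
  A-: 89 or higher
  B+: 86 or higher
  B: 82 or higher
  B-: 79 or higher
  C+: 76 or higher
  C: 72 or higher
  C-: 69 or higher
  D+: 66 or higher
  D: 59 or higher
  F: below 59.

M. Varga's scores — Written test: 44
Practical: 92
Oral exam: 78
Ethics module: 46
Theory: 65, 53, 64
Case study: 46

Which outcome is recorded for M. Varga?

Theory: drop 53 → average of remaining 2 = 129/2 = 64.5
Weighted total:
  Written test 44 × 0.26 = 11.44
  Practical 92 × 0.06 = 5.52
  Oral exam 78 × 0.26 = 20.28
  Ethics module 46 × 0.19 = 8.74
  Theory 64.5 × 0.1 = 6.45
  Case study 46 × 0.13 = 5.98
Sum = 58.41
58.41 < 59 → F

F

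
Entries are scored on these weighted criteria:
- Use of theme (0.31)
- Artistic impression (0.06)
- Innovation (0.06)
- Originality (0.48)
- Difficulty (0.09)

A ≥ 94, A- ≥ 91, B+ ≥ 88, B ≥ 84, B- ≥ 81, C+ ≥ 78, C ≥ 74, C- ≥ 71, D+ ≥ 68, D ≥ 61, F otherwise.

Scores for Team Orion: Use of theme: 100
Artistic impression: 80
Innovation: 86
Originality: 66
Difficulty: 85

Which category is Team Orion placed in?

Weighted total:
  Use of theme 100 × 0.31 = 31
  Artistic impression 80 × 0.06 = 4.8
  Innovation 86 × 0.06 = 5.16
  Originality 66 × 0.48 = 31.68
  Difficulty 85 × 0.09 = 7.65
Sum = 80.29
80.29 is ≥ 78 and < 81 → C+

C+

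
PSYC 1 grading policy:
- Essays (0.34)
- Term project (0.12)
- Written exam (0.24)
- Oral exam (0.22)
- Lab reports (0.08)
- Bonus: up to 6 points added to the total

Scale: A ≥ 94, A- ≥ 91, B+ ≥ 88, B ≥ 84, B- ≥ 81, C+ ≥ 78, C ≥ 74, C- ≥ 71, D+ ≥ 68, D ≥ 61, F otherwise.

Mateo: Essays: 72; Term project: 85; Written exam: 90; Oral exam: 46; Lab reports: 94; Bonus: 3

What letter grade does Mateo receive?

C

Weighted total:
  Essays 72 × 0.34 = 24.48
  Term project 85 × 0.12 = 10.2
  Written exam 90 × 0.24 = 21.6
  Oral exam 46 × 0.22 = 10.12
  Lab reports 94 × 0.08 = 7.52
Sum = 73.92
Bonus: 73.92 + 3 = 76.92
76.92 is ≥ 74 and < 78 → C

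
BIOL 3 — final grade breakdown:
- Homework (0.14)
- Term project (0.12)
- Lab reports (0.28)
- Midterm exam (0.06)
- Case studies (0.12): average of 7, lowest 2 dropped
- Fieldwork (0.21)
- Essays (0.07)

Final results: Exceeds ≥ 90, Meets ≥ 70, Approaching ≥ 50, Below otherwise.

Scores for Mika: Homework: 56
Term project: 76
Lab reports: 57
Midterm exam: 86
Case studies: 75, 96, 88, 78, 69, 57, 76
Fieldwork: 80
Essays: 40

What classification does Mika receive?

Case studies: drop 57, 69 → average of remaining 5 = 413/5 = 82.6
Weighted total:
  Homework 56 × 0.14 = 7.84
  Term project 76 × 0.12 = 9.12
  Lab reports 57 × 0.28 = 15.96
  Midterm exam 86 × 0.06 = 5.16
  Case studies 82.6 × 0.12 = 9.912
  Fieldwork 80 × 0.21 = 16.8
  Essays 40 × 0.07 = 2.8
Sum = 67.592
67.592 is ≥ 50 and < 70 → Approaching

Approaching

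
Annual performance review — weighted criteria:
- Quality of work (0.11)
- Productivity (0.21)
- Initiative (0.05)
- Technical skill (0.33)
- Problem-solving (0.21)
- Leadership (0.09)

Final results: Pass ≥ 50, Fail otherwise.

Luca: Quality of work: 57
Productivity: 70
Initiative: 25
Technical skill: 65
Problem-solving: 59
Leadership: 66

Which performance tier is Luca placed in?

Weighted total:
  Quality of work 57 × 0.11 = 6.27
  Productivity 70 × 0.21 = 14.7
  Initiative 25 × 0.05 = 1.25
  Technical skill 65 × 0.33 = 21.45
  Problem-solving 59 × 0.21 = 12.39
  Leadership 66 × 0.09 = 5.94
Sum = 62
62 ≥ 50 → Pass

Pass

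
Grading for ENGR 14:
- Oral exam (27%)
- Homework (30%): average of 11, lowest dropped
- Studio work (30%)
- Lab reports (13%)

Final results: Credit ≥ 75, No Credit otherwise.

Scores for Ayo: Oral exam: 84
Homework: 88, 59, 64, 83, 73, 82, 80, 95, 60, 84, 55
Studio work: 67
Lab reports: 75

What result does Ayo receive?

Homework: drop 55 → average of remaining 10 = 768/10 = 76.8
Weighted total:
  Oral exam 84 × 0.27 = 22.68
  Homework 76.8 × 0.3 = 23.04
  Studio work 67 × 0.3 = 20.1
  Lab reports 75 × 0.13 = 9.75
Sum = 75.57
75.57 ≥ 75 → Credit

Credit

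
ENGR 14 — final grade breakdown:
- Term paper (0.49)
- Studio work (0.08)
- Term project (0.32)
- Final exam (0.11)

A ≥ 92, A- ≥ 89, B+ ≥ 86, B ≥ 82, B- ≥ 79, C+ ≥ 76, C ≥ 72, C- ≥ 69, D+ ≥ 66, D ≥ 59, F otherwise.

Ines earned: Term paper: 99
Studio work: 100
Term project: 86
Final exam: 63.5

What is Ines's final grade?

A-

Weighted total:
  Term paper 99 × 0.49 = 48.51
  Studio work 100 × 0.08 = 8
  Term project 86 × 0.32 = 27.52
  Final exam 63.5 × 0.11 = 6.985
Sum = 91.015
91.015 is ≥ 89 and < 92 → A-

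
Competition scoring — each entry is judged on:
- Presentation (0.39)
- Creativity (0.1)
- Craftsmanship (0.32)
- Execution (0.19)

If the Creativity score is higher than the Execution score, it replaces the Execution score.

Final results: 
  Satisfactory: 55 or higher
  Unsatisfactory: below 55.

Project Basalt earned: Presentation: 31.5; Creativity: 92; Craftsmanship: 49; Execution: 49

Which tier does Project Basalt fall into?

Creativity (92) > Execution (49), so Execution counts as 92.
Weighted total:
  Presentation 31.5 × 0.39 = 12.285
  Creativity 92 × 0.1 = 9.2
  Craftsmanship 49 × 0.32 = 15.68
  Execution 92 × 0.19 = 17.48
Sum = 54.645
54.645 < 55 → Unsatisfactory

Unsatisfactory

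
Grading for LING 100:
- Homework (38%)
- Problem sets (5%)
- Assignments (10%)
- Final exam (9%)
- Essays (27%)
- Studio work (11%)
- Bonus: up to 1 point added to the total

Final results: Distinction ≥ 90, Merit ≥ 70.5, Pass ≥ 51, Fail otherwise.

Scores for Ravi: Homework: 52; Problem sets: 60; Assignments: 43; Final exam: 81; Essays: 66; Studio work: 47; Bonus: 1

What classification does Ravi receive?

Pass

Weighted total:
  Homework 52 × 0.38 = 19.76
  Problem sets 60 × 0.05 = 3
  Assignments 43 × 0.1 = 4.3
  Final exam 81 × 0.09 = 7.29
  Essays 66 × 0.27 = 17.82
  Studio work 47 × 0.11 = 5.17
Sum = 57.34
Bonus: 57.34 + 1 = 58.34
58.34 is ≥ 51 and < 70.5 → Pass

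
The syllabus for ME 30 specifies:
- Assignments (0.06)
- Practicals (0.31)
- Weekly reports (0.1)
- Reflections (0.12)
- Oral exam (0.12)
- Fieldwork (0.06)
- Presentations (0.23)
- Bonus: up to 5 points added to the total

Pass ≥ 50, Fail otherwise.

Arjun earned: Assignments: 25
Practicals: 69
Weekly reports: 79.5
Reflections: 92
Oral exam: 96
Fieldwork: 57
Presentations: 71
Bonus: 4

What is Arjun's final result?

Pass

Weighted total:
  Assignments 25 × 0.06 = 1.5
  Practicals 69 × 0.31 = 21.39
  Weekly reports 79.5 × 0.1 = 7.95
  Reflections 92 × 0.12 = 11.04
  Oral exam 96 × 0.12 = 11.52
  Fieldwork 57 × 0.06 = 3.42
  Presentations 71 × 0.23 = 16.33
Sum = 73.15
Bonus: 73.15 + 4 = 77.15
77.15 ≥ 50 → Pass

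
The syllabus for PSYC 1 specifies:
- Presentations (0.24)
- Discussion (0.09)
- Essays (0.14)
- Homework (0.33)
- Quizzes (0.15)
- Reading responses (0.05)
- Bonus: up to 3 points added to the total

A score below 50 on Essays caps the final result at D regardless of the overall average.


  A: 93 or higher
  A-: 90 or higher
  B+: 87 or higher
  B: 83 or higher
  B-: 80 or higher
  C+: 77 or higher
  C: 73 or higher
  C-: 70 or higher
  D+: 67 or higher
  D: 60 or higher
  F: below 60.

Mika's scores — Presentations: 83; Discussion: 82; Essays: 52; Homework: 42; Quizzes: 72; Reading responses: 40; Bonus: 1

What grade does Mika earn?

D

Essays score 52 ≥ 50: minimum met.
Weighted total:
  Presentations 83 × 0.24 = 19.92
  Discussion 82 × 0.09 = 7.38
  Essays 52 × 0.14 = 7.28
  Homework 42 × 0.33 = 13.86
  Quizzes 72 × 0.15 = 10.8
  Reading responses 40 × 0.05 = 2
Sum = 61.24
Bonus: 61.24 + 1 = 62.24
62.24 is ≥ 60 and < 67 → D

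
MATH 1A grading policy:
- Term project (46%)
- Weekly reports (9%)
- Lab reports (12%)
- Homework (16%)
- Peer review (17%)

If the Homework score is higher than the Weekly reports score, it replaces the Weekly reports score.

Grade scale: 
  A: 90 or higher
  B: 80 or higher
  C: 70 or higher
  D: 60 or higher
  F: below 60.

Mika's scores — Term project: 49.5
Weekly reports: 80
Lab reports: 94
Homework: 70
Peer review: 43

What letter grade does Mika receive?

F

Homework (70) ≤ Weekly reports (80), so Weekly reports stays at 80.
Weighted total:
  Term project 49.5 × 0.46 = 22.77
  Weekly reports 80 × 0.09 = 7.2
  Lab reports 94 × 0.12 = 11.28
  Homework 70 × 0.16 = 11.2
  Peer review 43 × 0.17 = 7.31
Sum = 59.76
59.76 < 60 → F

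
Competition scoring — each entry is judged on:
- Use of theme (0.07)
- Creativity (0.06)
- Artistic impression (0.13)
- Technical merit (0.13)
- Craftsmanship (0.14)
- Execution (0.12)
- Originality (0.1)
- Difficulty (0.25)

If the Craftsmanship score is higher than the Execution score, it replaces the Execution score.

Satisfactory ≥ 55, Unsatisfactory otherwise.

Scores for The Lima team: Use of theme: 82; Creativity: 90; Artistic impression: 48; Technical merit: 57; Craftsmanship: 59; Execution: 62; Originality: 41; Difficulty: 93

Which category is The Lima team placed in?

Craftsmanship (59) ≤ Execution (62), so Execution stays at 62.
Weighted total:
  Use of theme 82 × 0.07 = 5.74
  Creativity 90 × 0.06 = 5.4
  Artistic impression 48 × 0.13 = 6.24
  Technical merit 57 × 0.13 = 7.41
  Craftsmanship 59 × 0.14 = 8.26
  Execution 62 × 0.12 = 7.44
  Originality 41 × 0.1 = 4.1
  Difficulty 93 × 0.25 = 23.25
Sum = 67.84
67.84 ≥ 55 → Satisfactory

Satisfactory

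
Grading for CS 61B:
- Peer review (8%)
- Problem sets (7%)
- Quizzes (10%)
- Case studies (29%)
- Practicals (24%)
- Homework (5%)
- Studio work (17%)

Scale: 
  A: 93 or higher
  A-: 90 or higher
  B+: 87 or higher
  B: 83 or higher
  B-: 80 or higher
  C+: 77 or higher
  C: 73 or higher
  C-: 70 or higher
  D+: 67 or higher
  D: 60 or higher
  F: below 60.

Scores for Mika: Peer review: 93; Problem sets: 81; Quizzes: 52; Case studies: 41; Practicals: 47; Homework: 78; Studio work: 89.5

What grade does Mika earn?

Weighted total:
  Peer review 93 × 0.08 = 7.44
  Problem sets 81 × 0.07 = 5.67
  Quizzes 52 × 0.1 = 5.2
  Case studies 41 × 0.29 = 11.89
  Practicals 47 × 0.24 = 11.28
  Homework 78 × 0.05 = 3.9
  Studio work 89.5 × 0.17 = 15.215
Sum = 60.595
60.595 is ≥ 60 and < 67 → D

D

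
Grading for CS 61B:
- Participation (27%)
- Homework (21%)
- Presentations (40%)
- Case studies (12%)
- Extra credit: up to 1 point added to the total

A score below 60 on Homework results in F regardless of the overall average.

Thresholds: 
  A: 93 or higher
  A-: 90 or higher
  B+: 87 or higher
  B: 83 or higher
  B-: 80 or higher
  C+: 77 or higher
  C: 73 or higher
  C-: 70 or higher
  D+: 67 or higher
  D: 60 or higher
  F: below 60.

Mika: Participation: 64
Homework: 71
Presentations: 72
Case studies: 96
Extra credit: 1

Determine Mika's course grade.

C

Homework score 71 ≥ 60: minimum met.
Weighted total:
  Participation 64 × 0.27 = 17.28
  Homework 71 × 0.21 = 14.91
  Presentations 72 × 0.4 = 28.8
  Case studies 96 × 0.12 = 11.52
Sum = 72.51
Extra credit: 72.51 + 1 = 73.51
73.51 is ≥ 73 and < 77 → C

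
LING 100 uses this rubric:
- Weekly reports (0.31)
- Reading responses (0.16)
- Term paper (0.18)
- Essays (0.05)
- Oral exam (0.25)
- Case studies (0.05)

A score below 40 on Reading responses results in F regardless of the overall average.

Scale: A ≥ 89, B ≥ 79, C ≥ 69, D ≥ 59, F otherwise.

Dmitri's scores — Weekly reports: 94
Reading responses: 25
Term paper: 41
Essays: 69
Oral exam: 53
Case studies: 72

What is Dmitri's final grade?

F

Reading responses score 25 < 40: minimum not met.
Weighted total:
  Weekly reports 94 × 0.31 = 29.14
  Reading responses 25 × 0.16 = 4
  Term paper 41 × 0.18 = 7.38
  Essays 69 × 0.05 = 3.45
  Oral exam 53 × 0.25 = 13.25
  Case studies 72 × 0.05 = 3.6
Sum = 60.82
Because the Reading responses minimum was not met, the result is F.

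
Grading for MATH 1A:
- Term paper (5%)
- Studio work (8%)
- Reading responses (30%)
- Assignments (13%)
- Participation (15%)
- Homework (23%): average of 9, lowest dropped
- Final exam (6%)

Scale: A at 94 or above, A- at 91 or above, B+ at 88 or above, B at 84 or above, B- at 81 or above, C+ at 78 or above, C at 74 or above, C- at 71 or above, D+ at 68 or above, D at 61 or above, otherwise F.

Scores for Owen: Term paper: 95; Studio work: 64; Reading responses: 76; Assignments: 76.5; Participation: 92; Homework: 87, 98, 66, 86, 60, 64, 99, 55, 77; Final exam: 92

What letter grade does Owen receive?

Homework: drop 55 → average of remaining 8 = 637/8 = 79.625
Weighted total:
  Term paper 95 × 0.05 = 4.75
  Studio work 64 × 0.08 = 5.12
  Reading responses 76 × 0.3 = 22.8
  Assignments 76.5 × 0.13 = 9.945
  Participation 92 × 0.15 = 13.8
  Homework 79.625 × 0.23 = 18.31375
  Final exam 92 × 0.06 = 5.52
Sum = 80.24875
80.24875 is ≥ 78 and < 81 → C+

C+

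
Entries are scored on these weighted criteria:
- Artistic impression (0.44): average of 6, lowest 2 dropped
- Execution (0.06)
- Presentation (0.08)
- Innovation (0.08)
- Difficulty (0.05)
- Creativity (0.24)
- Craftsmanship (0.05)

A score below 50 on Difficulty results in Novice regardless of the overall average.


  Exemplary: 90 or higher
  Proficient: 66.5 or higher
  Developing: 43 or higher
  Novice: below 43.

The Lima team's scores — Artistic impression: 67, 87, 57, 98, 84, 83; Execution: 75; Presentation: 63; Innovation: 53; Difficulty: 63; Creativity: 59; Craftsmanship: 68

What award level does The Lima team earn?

Artistic impression: drop 57, 67 → average of remaining 4 = 352/4 = 88
Difficulty score 63 ≥ 50: minimum met.
Weighted total:
  Artistic impression 88 × 0.44 = 38.72
  Execution 75 × 0.06 = 4.5
  Presentation 63 × 0.08 = 5.04
  Innovation 53 × 0.08 = 4.24
  Difficulty 63 × 0.05 = 3.15
  Creativity 59 × 0.24 = 14.16
  Craftsmanship 68 × 0.05 = 3.4
Sum = 73.21
73.21 is ≥ 66.5 and < 90 → Proficient

Proficient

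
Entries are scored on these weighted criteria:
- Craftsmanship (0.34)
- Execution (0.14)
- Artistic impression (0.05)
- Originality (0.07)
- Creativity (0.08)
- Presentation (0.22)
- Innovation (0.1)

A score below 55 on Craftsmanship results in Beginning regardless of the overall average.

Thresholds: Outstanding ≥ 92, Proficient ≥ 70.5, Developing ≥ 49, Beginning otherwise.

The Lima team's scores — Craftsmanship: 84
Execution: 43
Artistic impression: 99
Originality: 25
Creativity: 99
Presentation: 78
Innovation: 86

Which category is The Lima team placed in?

Proficient

Craftsmanship score 84 ≥ 55: minimum met.
Weighted total:
  Craftsmanship 84 × 0.34 = 28.56
  Execution 43 × 0.14 = 6.02
  Artistic impression 99 × 0.05 = 4.95
  Originality 25 × 0.07 = 1.75
  Creativity 99 × 0.08 = 7.92
  Presentation 78 × 0.22 = 17.16
  Innovation 86 × 0.1 = 8.6
Sum = 74.96
74.96 is ≥ 70.5 and < 92 → Proficient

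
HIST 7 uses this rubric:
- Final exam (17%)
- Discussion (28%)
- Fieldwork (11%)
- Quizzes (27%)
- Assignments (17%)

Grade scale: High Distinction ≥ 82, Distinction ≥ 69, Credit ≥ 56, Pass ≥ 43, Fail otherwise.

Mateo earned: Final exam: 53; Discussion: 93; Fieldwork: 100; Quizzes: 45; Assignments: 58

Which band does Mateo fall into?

Weighted total:
  Final exam 53 × 0.17 = 9.01
  Discussion 93 × 0.28 = 26.04
  Fieldwork 100 × 0.11 = 11
  Quizzes 45 × 0.27 = 12.15
  Assignments 58 × 0.17 = 9.86
Sum = 68.06
68.06 is ≥ 56 and < 69 → Credit

Credit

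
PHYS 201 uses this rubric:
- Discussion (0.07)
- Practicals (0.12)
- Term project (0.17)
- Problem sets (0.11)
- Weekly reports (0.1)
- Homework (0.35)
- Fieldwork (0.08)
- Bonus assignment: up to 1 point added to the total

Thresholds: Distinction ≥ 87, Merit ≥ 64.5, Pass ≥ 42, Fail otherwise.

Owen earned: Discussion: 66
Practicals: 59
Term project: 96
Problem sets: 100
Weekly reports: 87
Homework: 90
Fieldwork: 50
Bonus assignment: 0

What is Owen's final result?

Weighted total:
  Discussion 66 × 0.07 = 4.62
  Practicals 59 × 0.12 = 7.08
  Term project 96 × 0.17 = 16.32
  Problem sets 100 × 0.11 = 11
  Weekly reports 87 × 0.1 = 8.7
  Homework 90 × 0.35 = 31.5
  Fieldwork 50 × 0.08 = 4
Sum = 83.22
Bonus assignment: 83.22 + 0 = 83.22
83.22 is ≥ 64.5 and < 87 → Merit

Merit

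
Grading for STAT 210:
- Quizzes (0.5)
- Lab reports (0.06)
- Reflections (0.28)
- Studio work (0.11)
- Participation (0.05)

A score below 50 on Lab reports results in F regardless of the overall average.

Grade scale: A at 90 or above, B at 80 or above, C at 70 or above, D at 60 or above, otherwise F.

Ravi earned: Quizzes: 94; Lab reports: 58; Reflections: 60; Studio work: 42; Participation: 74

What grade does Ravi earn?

Lab reports score 58 ≥ 50: minimum met.
Weighted total:
  Quizzes 94 × 0.5 = 47
  Lab reports 58 × 0.06 = 3.48
  Reflections 60 × 0.28 = 16.8
  Studio work 42 × 0.11 = 4.62
  Participation 74 × 0.05 = 3.7
Sum = 75.6
75.6 is ≥ 70 and < 80 → C

C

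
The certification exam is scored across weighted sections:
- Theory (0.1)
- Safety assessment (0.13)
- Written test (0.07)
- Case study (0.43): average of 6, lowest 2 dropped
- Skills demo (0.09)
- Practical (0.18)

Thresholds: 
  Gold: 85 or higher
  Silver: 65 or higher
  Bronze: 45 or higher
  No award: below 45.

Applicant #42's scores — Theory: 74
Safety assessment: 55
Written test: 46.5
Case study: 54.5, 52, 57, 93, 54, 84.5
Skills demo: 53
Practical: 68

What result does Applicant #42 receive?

Silver

Case study: drop 52, 54 → average of remaining 4 = 289/4 = 72.25
Weighted total:
  Theory 74 × 0.1 = 7.4
  Safety assessment 55 × 0.13 = 7.15
  Written test 46.5 × 0.07 = 3.255
  Case study 72.25 × 0.43 = 31.0675
  Skills demo 53 × 0.09 = 4.77
  Practical 68 × 0.18 = 12.24
Sum = 65.8825
65.8825 is ≥ 65 and < 85 → Silver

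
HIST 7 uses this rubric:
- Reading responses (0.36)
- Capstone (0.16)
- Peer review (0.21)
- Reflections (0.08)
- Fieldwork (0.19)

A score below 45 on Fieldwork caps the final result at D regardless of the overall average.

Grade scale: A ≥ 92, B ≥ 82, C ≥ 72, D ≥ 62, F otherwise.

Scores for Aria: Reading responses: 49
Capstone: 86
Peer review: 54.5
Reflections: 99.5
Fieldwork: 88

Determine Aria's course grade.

D

Fieldwork score 88 ≥ 45: minimum met.
Weighted total:
  Reading responses 49 × 0.36 = 17.64
  Capstone 86 × 0.16 = 13.76
  Peer review 54.5 × 0.21 = 11.445
  Reflections 99.5 × 0.08 = 7.96
  Fieldwork 88 × 0.19 = 16.72
Sum = 67.525
67.525 is ≥ 62 and < 72 → D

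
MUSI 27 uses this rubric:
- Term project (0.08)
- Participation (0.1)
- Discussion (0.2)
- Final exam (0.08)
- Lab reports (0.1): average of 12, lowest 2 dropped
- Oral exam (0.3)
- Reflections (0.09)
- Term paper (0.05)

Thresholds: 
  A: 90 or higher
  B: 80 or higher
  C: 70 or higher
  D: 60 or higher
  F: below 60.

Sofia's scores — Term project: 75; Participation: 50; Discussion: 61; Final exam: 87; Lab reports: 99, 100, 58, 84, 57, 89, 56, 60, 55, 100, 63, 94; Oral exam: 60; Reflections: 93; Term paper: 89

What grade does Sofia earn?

Lab reports: drop 55, 56 → average of remaining 10 = 804/10 = 80.4
Weighted total:
  Term project 75 × 0.08 = 6
  Participation 50 × 0.1 = 5
  Discussion 61 × 0.2 = 12.2
  Final exam 87 × 0.08 = 6.96
  Lab reports 80.4 × 0.1 = 8.04
  Oral exam 60 × 0.3 = 18
  Reflections 93 × 0.09 = 8.37
  Term paper 89 × 0.05 = 4.45
Sum = 69.02
69.02 is ≥ 60 and < 70 → D

D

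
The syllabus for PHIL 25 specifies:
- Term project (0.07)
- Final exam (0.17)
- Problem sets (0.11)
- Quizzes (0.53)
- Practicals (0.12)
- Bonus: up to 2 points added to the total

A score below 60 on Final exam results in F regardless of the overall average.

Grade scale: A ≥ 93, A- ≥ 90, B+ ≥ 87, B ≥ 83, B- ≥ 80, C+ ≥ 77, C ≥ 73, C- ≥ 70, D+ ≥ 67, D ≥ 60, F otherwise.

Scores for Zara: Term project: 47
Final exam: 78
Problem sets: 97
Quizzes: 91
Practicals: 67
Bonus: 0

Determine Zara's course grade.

B

Final exam score 78 ≥ 60: minimum met.
Weighted total:
  Term project 47 × 0.07 = 3.29
  Final exam 78 × 0.17 = 13.26
  Problem sets 97 × 0.11 = 10.67
  Quizzes 91 × 0.53 = 48.23
  Practicals 67 × 0.12 = 8.04
Sum = 83.49
Bonus: 83.49 + 0 = 83.49
83.49 is ≥ 83 and < 87 → B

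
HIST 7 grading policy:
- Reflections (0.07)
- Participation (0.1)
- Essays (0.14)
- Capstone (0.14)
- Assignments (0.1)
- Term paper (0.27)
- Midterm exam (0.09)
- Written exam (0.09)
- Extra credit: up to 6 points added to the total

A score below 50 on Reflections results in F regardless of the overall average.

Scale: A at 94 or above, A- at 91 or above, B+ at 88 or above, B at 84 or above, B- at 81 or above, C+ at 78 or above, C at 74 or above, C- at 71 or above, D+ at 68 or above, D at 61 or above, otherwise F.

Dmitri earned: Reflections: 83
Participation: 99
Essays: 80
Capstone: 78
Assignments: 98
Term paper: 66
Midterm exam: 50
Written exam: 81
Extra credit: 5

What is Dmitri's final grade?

B-

Reflections score 83 ≥ 50: minimum met.
Weighted total:
  Reflections 83 × 0.07 = 5.81
  Participation 99 × 0.1 = 9.9
  Essays 80 × 0.14 = 11.2
  Capstone 78 × 0.14 = 10.92
  Assignments 98 × 0.1 = 9.8
  Term paper 66 × 0.27 = 17.82
  Midterm exam 50 × 0.09 = 4.5
  Written exam 81 × 0.09 = 7.29
Sum = 77.24
Extra credit: 77.24 + 5 = 82.24
82.24 is ≥ 81 and < 84 → B-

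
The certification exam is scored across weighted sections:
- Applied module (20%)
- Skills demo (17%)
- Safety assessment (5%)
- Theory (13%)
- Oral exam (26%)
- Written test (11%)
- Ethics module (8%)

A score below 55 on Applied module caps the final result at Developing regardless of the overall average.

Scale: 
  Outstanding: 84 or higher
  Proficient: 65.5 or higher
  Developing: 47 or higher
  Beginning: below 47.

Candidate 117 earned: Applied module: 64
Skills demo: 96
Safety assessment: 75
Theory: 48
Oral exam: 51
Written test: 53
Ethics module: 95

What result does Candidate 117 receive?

Applied module score 64 ≥ 55: minimum met.
Weighted total:
  Applied module 64 × 0.2 = 12.8
  Skills demo 96 × 0.17 = 16.32
  Safety assessment 75 × 0.05 = 3.75
  Theory 48 × 0.13 = 6.24
  Oral exam 51 × 0.26 = 13.26
  Written test 53 × 0.11 = 5.83
  Ethics module 95 × 0.08 = 7.6
Sum = 65.8
65.8 is ≥ 65.5 and < 84 → Proficient

Proficient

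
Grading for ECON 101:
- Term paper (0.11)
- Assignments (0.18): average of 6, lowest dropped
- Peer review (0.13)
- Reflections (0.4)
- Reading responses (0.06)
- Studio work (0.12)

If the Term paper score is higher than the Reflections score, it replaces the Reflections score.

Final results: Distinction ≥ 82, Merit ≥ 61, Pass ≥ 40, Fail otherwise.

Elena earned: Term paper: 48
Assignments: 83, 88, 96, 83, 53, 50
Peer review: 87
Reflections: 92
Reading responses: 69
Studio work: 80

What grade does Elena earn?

Assignments: drop 50 → average of remaining 5 = 403/5 = 80.6
Term paper (48) ≤ Reflections (92), so Reflections stays at 92.
Weighted total:
  Term paper 48 × 0.11 = 5.28
  Assignments 80.6 × 0.18 = 14.508
  Peer review 87 × 0.13 = 11.31
  Reflections 92 × 0.4 = 36.8
  Reading responses 69 × 0.06 = 4.14
  Studio work 80 × 0.12 = 9.6
Sum = 81.638
81.638 is ≥ 61 and < 82 → Merit

Merit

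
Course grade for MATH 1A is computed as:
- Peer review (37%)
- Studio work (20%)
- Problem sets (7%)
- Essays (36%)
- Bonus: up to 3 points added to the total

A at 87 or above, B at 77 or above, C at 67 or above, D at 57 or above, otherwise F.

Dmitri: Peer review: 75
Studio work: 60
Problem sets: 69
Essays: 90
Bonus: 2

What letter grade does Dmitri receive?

B

Weighted total:
  Peer review 75 × 0.37 = 27.75
  Studio work 60 × 0.2 = 12
  Problem sets 69 × 0.07 = 4.83
  Essays 90 × 0.36 = 32.4
Sum = 76.98
Bonus: 76.98 + 2 = 78.98
78.98 is ≥ 77 and < 87 → B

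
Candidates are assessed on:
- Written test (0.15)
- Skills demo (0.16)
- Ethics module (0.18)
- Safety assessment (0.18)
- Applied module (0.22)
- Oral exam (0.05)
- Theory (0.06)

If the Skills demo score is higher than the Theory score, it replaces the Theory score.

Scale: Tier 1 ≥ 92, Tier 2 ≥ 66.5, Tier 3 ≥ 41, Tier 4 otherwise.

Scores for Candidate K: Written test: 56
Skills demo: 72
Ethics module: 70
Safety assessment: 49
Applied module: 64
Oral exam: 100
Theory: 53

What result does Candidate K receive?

Skills demo (72) > Theory (53), so Theory counts as 72.
Weighted total:
  Written test 56 × 0.15 = 8.4
  Skills demo 72 × 0.16 = 11.52
  Ethics module 70 × 0.18 = 12.6
  Safety assessment 49 × 0.18 = 8.82
  Applied module 64 × 0.22 = 14.08
  Oral exam 100 × 0.05 = 5
  Theory 72 × 0.06 = 4.32
Sum = 64.74
64.74 is ≥ 41 and < 66.5 → Tier 3

Tier 3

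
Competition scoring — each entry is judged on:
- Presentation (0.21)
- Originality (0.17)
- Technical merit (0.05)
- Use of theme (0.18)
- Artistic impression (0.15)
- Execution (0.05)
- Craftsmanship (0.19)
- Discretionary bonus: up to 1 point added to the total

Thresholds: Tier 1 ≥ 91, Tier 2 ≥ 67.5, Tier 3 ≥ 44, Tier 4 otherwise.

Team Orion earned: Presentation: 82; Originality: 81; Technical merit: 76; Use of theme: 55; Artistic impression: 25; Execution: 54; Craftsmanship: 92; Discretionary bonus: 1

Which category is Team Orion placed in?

Weighted total:
  Presentation 82 × 0.21 = 17.22
  Originality 81 × 0.17 = 13.77
  Technical merit 76 × 0.05 = 3.8
  Use of theme 55 × 0.18 = 9.9
  Artistic impression 25 × 0.15 = 3.75
  Execution 54 × 0.05 = 2.7
  Craftsmanship 92 × 0.19 = 17.48
Sum = 68.62
Discretionary bonus: 68.62 + 1 = 69.62
69.62 is ≥ 67.5 and < 91 → Tier 2

Tier 2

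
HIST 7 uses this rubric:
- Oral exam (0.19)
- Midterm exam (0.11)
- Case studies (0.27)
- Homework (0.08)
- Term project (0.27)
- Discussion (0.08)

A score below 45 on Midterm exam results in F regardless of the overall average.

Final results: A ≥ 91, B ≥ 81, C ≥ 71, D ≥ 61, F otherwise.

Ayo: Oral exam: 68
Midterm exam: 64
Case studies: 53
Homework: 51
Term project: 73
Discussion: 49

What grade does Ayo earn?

D

Midterm exam score 64 ≥ 45: minimum met.
Weighted total:
  Oral exam 68 × 0.19 = 12.92
  Midterm exam 64 × 0.11 = 7.04
  Case studies 53 × 0.27 = 14.31
  Homework 51 × 0.08 = 4.08
  Term project 73 × 0.27 = 19.71
  Discussion 49 × 0.08 = 3.92
Sum = 61.98
61.98 is ≥ 61 and < 71 → D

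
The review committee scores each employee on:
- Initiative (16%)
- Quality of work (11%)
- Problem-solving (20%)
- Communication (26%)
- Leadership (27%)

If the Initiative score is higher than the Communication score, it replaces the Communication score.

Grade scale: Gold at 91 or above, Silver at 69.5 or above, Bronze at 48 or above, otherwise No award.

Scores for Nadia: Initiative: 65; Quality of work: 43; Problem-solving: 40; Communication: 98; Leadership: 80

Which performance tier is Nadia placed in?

Silver

Initiative (65) ≤ Communication (98), so Communication stays at 98.
Weighted total:
  Initiative 65 × 0.16 = 10.4
  Quality of work 43 × 0.11 = 4.73
  Problem-solving 40 × 0.2 = 8
  Communication 98 × 0.26 = 25.48
  Leadership 80 × 0.27 = 21.6
Sum = 70.21
70.21 is ≥ 69.5 and < 91 → Silver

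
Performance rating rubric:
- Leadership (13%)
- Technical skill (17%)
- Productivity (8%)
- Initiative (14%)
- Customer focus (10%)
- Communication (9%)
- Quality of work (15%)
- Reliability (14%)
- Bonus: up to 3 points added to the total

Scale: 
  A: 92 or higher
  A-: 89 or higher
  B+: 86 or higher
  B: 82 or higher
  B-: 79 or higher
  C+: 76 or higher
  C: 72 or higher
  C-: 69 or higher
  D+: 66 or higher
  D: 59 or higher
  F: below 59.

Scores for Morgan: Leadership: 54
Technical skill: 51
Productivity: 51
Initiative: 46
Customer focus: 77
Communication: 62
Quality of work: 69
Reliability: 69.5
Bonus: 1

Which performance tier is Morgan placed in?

Weighted total:
  Leadership 54 × 0.13 = 7.02
  Technical skill 51 × 0.17 = 8.67
  Productivity 51 × 0.08 = 4.08
  Initiative 46 × 0.14 = 6.44
  Customer focus 77 × 0.1 = 7.7
  Communication 62 × 0.09 = 5.58
  Quality of work 69 × 0.15 = 10.35
  Reliability 69.5 × 0.14 = 9.73
Sum = 59.57
Bonus: 59.57 + 1 = 60.57
60.57 is ≥ 59 and < 66 → D

D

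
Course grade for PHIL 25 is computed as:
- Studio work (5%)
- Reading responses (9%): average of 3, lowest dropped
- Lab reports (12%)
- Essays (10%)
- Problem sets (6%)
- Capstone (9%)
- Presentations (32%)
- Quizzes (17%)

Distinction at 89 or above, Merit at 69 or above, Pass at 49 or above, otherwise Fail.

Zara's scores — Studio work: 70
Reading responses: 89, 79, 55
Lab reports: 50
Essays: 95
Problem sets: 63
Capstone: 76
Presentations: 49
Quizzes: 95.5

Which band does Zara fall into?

Reading responses: drop 55 → average of remaining 2 = 168/2 = 84
Weighted total:
  Studio work 70 × 0.05 = 3.5
  Reading responses 84 × 0.09 = 7.56
  Lab reports 50 × 0.12 = 6
  Essays 95 × 0.1 = 9.5
  Problem sets 63 × 0.06 = 3.78
  Capstone 76 × 0.09 = 6.84
  Presentations 49 × 0.32 = 15.68
  Quizzes 95.5 × 0.17 = 16.235
Sum = 69.095
69.095 is ≥ 69 and < 89 → Merit

Merit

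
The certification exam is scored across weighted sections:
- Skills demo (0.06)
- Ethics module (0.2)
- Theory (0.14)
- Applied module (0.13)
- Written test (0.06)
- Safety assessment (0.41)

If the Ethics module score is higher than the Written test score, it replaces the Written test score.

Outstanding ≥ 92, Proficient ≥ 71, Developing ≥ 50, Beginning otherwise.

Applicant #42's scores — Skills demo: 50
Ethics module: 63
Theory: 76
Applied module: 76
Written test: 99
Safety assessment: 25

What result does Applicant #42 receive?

Ethics module (63) ≤ Written test (99), so Written test stays at 99.
Weighted total:
  Skills demo 50 × 0.06 = 3
  Ethics module 63 × 0.2 = 12.6
  Theory 76 × 0.14 = 10.64
  Applied module 76 × 0.13 = 9.88
  Written test 99 × 0.06 = 5.94
  Safety assessment 25 × 0.41 = 10.25
Sum = 52.31
52.31 is ≥ 50 and < 71 → Developing

Developing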